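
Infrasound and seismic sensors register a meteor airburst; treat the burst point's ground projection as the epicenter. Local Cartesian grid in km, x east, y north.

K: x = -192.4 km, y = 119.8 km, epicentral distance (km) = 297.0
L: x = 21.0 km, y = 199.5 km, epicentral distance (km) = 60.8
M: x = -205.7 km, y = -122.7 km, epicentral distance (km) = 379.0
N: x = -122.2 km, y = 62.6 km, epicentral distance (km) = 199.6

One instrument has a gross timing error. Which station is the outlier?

K

Solve using three stations at a time. Using L, M, N (subtract circle equations pairwise → linear system) gives (x, y) ≈ (57.1, 150.5).
Distances from that point to each station vs reported:
  K: calculated 251.3 vs reported 297.0 → residual 45.7 km
  L: calculated 60.9 vs reported 60.8 → residual 0.1 km
  M: calculated 379.0 vs reported 379.0 → residual 0.0 km
  N: calculated 199.6 vs reported 199.6 → residual 0.0 km
L, M, N are mutually consistent (residuals ≈ 0); K is off by 45.7 km.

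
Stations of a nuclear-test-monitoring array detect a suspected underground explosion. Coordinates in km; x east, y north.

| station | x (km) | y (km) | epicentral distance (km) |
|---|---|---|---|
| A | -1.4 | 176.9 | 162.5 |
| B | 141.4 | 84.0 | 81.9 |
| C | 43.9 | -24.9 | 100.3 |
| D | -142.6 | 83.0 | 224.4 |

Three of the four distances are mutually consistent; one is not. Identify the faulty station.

C

Solve using three stations at a time. Using A, B, D (subtract circle equations pairwise → linear system) gives (x, y) ≈ (76.4, 34.3).
Distances from that point to each station vs reported:
  A: calculated 162.5 vs reported 162.5 → residual 0.0 km
  B: calculated 81.8 vs reported 81.9 → residual 0.1 km
  C: calculated 67.5 vs reported 100.3 → residual 32.8 km
  D: calculated 224.4 vs reported 224.4 → residual 0.0 km
A, B, D are mutually consistent (residuals ≈ 0); C is off by 32.8 km.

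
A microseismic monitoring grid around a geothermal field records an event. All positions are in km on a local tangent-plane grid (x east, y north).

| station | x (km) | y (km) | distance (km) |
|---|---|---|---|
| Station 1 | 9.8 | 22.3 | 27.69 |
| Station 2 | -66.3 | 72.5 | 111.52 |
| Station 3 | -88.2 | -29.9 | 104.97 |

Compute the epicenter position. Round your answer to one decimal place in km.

Circle about each station: (x − 9.8)² + (y − 22.3)² = 27.69²; (x + 66.3)² + (y − 72.5)² = 111.52²; (x + 88.2)² + (y + 29.9)² = 104.97².
Subtracting pairs of circle equations eliminates x²+y² and gives linear equations (the radical axes):
-152.2 x + 100.4 y = -2611.36
-196.0 x − 104.4 y = -2172.04
Solving the 2×2 system: x ≈ 13.8, y ≈ -5.1 km.

x ≈ 13.8 km, y ≈ -5.1 km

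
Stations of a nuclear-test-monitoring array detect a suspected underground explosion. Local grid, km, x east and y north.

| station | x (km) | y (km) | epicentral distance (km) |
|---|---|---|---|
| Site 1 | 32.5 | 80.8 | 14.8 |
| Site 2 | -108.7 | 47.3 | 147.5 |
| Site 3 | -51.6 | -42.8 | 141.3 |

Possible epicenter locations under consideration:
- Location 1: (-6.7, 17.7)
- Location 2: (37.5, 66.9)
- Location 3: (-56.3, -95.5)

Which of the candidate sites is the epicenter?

Location 2

For each candidate, compare |candidate − station| to the reported distance:
Location 1: residuals Site 1 59.5, Site 2 41.3, Site 3 66.0 → max 66.0 km
Location 2: residuals Site 1 0.0, Site 2 0.0, Site 3 0.0 → max 0.0 km
Location 3: residuals Site 1 182.6, Site 2 4.6, Site 3 88.4 → max 182.6 km
Only Location 2 has all residuals ≈ 0.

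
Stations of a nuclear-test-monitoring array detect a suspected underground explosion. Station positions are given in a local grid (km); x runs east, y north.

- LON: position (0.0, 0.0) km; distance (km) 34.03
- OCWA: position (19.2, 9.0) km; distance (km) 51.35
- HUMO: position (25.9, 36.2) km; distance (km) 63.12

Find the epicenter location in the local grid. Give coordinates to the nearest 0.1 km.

x ≈ -32.1 km, y ≈ 11.3 km

Circle about each station: x² + y² = 34.03²; (x − 19.2)² + (y − 9.0)² = 51.35²; (x − 25.9)² + (y − 36.2)² = 63.12².
Subtracting the LON equation from the OCWA and HUMO equations removes the quadratic terms:
38.4 x + 18.0 y = -1029.14
51.8 x + 72.4 y = -844.84
Solving the 2×2 system: x ≈ -32.1, y ≈ 11.3 km.
Check against LON (with the unrounded x, y): √(x²+y²) = 34.02 ≈ 34.03 km. ✓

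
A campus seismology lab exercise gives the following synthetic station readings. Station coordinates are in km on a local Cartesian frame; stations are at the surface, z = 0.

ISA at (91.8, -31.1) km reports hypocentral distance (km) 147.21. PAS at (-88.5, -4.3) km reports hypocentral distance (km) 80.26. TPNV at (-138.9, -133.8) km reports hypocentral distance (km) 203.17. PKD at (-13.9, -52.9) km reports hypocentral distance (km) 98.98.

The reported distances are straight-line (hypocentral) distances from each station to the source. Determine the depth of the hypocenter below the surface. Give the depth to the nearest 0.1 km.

z ≈ 43.4 km

Each station gives a sphere (x−x_i)² + (y−y_i)² + z² = d_i² (stations at z=0).
Subtracting the ISA sphere from PAS and TPNV: z² cancels, leaving linear equations in x and y:
-360.6 x + 53.6 y = 13685.41
-461.4 x − 205.4 y = 8193.94
Solving: x ≈ -32.897, y ≈ 34.006 km (keep extra digits for the depth step; rounded: -32.9, 34.0).
Then from the ISA sphere: z² = 147.21² − (x − 91.8)² − (y + 31.1)² with x = -32.897, y = 34.006, so z ≈ 43.390 ≈ 43.4 km.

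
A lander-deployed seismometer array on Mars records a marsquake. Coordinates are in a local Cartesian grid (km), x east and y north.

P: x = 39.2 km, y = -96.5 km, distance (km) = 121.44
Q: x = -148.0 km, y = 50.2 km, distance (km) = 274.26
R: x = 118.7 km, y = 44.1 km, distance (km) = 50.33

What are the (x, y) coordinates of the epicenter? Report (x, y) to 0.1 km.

x ≈ 120.4 km, y ≈ -6.2 km

Circle about each station: (x − 39.2)² + (y + 96.5)² = 121.44²; (x + 148.0)² + (y − 50.2)² = 274.26²; (x − 118.7)² + (y − 44.1)² = 50.33².
Subtracting pairs of circle equations eliminates x²+y² and gives linear equations (the radical axes):
-374.4 x + 293.4 y = -46895.72
159.0 x + 281.2 y = 17400.17
Solving the 2×2 system: x ≈ 120.4, y ≈ -6.2 km.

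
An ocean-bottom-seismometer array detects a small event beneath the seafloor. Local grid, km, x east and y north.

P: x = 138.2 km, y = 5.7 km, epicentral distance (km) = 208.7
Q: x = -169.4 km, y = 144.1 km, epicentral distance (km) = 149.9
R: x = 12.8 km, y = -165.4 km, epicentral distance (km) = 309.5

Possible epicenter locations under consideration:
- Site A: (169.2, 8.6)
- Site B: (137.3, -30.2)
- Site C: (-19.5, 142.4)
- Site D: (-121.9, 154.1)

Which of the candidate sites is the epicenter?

Site C

For each candidate, compare |candidate − station| to the reported distance:
Site A: residuals P 177.6, Q 214.8, R 75.5 → max 214.8 km
Site B: residuals P 172.8, Q 202.9, R 125.7 → max 202.9 km
Site C: residuals P 0.0, Q 0.0, R 0.0 → max 0.0 km
Site D: residuals P 90.8, Q 101.4, R 37.2 → max 101.4 km
Only Site C has all residuals ≈ 0.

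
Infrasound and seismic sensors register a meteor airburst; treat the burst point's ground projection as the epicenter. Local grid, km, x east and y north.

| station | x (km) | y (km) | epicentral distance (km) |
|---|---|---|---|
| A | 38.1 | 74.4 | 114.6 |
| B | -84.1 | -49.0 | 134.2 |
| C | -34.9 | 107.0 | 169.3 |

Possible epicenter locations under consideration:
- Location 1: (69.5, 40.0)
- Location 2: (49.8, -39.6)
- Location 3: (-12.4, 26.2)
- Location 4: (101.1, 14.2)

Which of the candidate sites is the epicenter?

For each candidate, compare |candidate − station| to the reported distance:
Location 1: residuals A 68.0, B 43.3, C 45.3 → max 68.0 km
Location 2: residuals A 0.0, B 0.0, C 0.0 → max 0.0 km
Location 3: residuals A 44.8, B 30.3, C 85.4 → max 85.4 km
Location 4: residuals A 27.5, B 61.5, C 4.7 → max 61.5 km
Only Location 2 has all residuals ≈ 0.

Location 2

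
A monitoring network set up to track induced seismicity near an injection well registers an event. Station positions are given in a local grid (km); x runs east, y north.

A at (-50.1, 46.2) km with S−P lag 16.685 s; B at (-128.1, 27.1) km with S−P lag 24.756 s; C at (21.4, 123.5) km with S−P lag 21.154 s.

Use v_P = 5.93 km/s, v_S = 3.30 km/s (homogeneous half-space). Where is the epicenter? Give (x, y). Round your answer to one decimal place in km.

x ≈ 46.4 km, y ≈ -31.9 km

Distance from S−P lag: d = Δt · v_P v_S / (v_P − v_S) = Δt · (5.93·3.30)/(5.93−3.30) ≈ 7.4407·Δt.
So d_A = 124.15, d_B = 184.20, d_C = 157.40 km.
Circle about each station: (x + 50.1)² + (y − 46.2)² = 124.15²; (x + 128.1)² + (y − 27.1)² = 184.20²; (x − 21.4)² + (y − 123.5)² = 157.40².
Subtracting the A equation from the B and C equations removes the quadratic terms:
-156.0 x − 38.2 y = -6016.85
143.0 x + 154.6 y = 1704.22
Solving the 2×2 system: x ≈ 46.4, y ≈ -31.9 km.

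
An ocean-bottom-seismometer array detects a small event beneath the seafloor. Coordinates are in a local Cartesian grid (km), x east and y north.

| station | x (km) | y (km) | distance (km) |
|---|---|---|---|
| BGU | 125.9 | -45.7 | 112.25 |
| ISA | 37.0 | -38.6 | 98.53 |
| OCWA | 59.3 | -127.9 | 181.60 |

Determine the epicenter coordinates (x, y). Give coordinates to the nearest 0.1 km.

(72.8, 53.2)

Circle about each station: (x − 125.9)² + (y + 45.7)² = 112.25²; (x − 37.0)² + (y + 38.6)² = 98.53²; (x − 59.3)² + (y + 127.9)² = 181.60².
Subtracting the BGU equation from the ISA and OCWA equations removes the quadratic terms:
-177.8 x + 14.2 y = -12188.44
-133.2 x − 164.4 y = -18442.90
Solving the 2×2 system: x ≈ 72.8, y ≈ 53.2 km.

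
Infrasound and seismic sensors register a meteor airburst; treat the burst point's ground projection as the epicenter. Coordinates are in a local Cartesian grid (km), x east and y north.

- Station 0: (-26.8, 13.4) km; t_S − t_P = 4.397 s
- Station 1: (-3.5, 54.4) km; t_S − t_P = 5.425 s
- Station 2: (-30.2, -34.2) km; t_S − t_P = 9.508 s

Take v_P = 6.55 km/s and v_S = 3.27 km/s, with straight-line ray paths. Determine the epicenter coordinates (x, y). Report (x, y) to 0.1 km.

Distance from S−P lag: d = Δt · v_P v_S / (v_P − v_S) = Δt · (6.55·3.27)/(6.55−3.27) ≈ 6.5300·Δt.
So d_Station 0 = 28.71, d_Station 1 = 35.43, d_Station 2 = 62.09 km.
Circle about each station: (x + 26.8)² + (y − 13.4)² = 28.71²; (x + 3.5)² + (y − 54.4)² = 35.43²; (x + 30.2)² + (y + 34.2)² = 62.09².
Subtracting pairs of circle equations eliminates x²+y² and gives linear equations (the radical axes):
46.6 x + 82.0 y = 1642.79
-6.8 x − 95.2 y = -1847.02
Solving the 2×2 system: x ≈ 1.3, y ≈ 19.3 km.
Check against Station 0 (with the unrounded x, y): √((x + 26.8)²+(y − 13.4)²) = 28.69 ≈ 28.71 km. ✓

(1.3, 19.3)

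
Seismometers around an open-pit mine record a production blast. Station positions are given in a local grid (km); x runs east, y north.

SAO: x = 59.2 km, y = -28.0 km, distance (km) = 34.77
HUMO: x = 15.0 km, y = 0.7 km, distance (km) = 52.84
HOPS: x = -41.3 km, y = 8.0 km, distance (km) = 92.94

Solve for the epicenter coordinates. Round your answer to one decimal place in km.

(31.8, -49.4)

Circle about each station: (x − 59.2)² + (y + 28.0)² = 34.77²; (x − 15.0)² + (y − 0.7)² = 52.84²; (x + 41.3)² + (y − 8.0)² = 92.94².
Subtracting the SAO equation from the HUMO and HOPS equations removes the quadratic terms:
-88.4 x + 57.4 y = -5646.26
-201.0 x + 72.0 y = -9947.84
Solving the 2×2 system: x ≈ 31.8, y ≈ -49.4 km.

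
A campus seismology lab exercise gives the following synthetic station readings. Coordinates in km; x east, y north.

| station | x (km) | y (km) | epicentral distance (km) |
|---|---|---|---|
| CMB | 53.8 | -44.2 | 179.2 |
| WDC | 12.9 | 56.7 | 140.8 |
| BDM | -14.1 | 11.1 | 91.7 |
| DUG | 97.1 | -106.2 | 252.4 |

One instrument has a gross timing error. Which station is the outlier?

WDC

Solve using three stations at a time. Using CMB, BDM, DUG (subtract circle equations pairwise → linear system) gives (x, y) ≈ (-87.8, 65.5).
Distances from that point to each station vs reported:
  CMB: calculated 179.2 vs reported 179.2 → residual 0.0 km
  WDC: calculated 101.1 vs reported 140.8 → residual 39.7 km
  BDM: calculated 91.7 vs reported 91.7 → residual 0.0 km
  DUG: calculated 252.4 vs reported 252.4 → residual 0.0 km
CMB, BDM, DUG are mutually consistent (residuals ≈ 0); WDC is off by 39.7 km.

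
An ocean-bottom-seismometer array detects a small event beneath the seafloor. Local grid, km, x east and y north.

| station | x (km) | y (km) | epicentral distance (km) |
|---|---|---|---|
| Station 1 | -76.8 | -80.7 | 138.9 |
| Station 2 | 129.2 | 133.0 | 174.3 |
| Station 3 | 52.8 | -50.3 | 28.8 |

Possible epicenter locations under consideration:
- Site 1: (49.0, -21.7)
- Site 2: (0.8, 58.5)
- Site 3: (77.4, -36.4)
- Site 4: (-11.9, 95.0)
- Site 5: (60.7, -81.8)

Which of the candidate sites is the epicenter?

Site 1

For each candidate, compare |candidate − station| to the reported distance:
Site 1: residuals Station 1 0.0, Station 2 0.0, Station 3 0.1 → max 0.1 km
Site 2: residuals Station 1 20.5, Station 2 25.9, Station 3 91.8 → max 91.8 km
Site 3: residuals Station 1 21.5, Station 2 2.8, Station 3 0.5 → max 21.5 km
Site 4: residuals Station 1 48.4, Station 2 28.2, Station 3 130.3 → max 130.3 km
Site 5: residuals Station 1 1.4, Station 2 51.2, Station 3 3.7 → max 51.2 km
Only Site 1 has all residuals ≈ 0.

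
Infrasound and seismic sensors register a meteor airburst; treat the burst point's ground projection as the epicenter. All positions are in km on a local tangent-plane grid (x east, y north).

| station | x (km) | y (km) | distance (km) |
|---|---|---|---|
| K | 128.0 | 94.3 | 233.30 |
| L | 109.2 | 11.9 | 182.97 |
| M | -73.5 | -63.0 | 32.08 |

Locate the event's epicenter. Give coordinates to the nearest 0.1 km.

Circle about each station: (x − 128.0)² + (y − 94.3)² = 233.30²; (x − 109.2)² + (y − 11.9)² = 182.97²; (x + 73.5)² + (y + 63.0)² = 32.08².
Subtracting pairs of circle equations eliminates x²+y² and gives linear equations (the radical axes):
-37.6 x − 164.8 y = 7740.63
-403.0 x − 314.6 y = 37494.52
Solving the 2×2 system: x ≈ -68.6, y ≈ -31.3 km.

x ≈ -68.6 km, y ≈ -31.3 km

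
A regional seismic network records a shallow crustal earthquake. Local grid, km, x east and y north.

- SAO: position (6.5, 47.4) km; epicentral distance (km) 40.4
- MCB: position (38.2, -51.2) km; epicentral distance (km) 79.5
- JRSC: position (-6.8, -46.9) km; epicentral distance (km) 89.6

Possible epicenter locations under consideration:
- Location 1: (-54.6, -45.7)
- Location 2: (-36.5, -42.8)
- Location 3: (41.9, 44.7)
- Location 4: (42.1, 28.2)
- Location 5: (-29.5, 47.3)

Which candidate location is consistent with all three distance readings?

For each candidate, compare |candidate − station| to the reported distance:
Location 1: residuals SAO 71.0, MCB 13.5, JRSC 41.8 → max 71.0 km
Location 2: residuals SAO 59.5, MCB 4.3, JRSC 59.6 → max 59.6 km
Location 3: residuals SAO 4.9, MCB 16.5, JRSC 14.1 → max 16.5 km
Location 4: residuals SAO 0.0, MCB 0.0, JRSC 0.0 → max 0.0 km
Location 5: residuals SAO 4.4, MCB 40.0, JRSC 7.3 → max 40.0 km
Only Location 4 has all residuals ≈ 0.

Location 4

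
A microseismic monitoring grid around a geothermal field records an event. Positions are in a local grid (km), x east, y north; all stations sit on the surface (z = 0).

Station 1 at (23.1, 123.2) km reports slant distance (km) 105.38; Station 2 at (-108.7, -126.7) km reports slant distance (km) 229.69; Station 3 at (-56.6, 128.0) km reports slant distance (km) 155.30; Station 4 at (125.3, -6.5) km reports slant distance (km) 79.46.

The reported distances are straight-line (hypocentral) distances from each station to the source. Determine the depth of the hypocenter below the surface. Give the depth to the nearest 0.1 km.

depth ≈ 27.1 km

Each station gives a sphere (x−x_i)² + (y−y_i)² + z² = d_i² (stations at z=0).
Subtracting the Station 1 sphere from Station 2 and Station 3: z² cancels, leaving linear equations in x and y:
-263.6 x − 499.8 y = -29495.82
-159.4 x + 9.6 y = -9137.44
Solving: x ≈ 59.004, y ≈ 27.896 km (keep extra digits for the depth step; rounded: 59.0, 27.9).
Then from the Station 1 sphere: z² = 105.38² − (x − 23.1)² − (y − 123.2)² with x = 59.004, y = 27.896, so z ≈ 27.074 ≈ 27.1 km.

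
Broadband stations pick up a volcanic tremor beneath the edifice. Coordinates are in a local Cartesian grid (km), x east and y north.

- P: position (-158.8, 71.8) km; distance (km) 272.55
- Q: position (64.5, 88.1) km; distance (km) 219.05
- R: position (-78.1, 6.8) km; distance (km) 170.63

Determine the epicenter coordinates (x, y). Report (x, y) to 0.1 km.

26.9 km east, -127.7 km north

Circle about each station: (x + 158.8)² + (y − 71.8)² = 272.55²; (x − 64.5)² + (y − 88.1)² = 219.05²; (x + 78.1)² + (y − 6.8)² = 170.63².
Subtracting the P equation from the Q and R equations removes the quadratic terms:
446.6 x + 32.6 y = 7849.78
161.4 x − 130.0 y = 20942.08
Solving the 2×2 system: x ≈ 26.9, y ≈ -127.7 km.
Check against P (with the unrounded x, y): √((x + 158.8)²+(y − 71.8)²) = 272.55 ≈ 272.55 km. ✓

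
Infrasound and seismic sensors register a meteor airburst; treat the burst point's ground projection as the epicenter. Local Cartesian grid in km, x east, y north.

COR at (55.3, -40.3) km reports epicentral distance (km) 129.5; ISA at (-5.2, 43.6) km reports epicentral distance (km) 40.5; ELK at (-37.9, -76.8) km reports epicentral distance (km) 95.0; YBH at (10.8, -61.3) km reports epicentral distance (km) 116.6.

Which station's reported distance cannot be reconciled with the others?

ELK

Solve using three stations at a time. Using COR, ISA, YBH (subtract circle equations pairwise → linear system) gives (x, y) ≈ (-45.8, 40.7).
Distances from that point to each station vs reported:
  COR: calculated 129.6 vs reported 129.5 → residual 0.1 km
  ISA: calculated 40.7 vs reported 40.5 → residual 0.2 km
  ELK: calculated 117.8 vs reported 95.0 → residual 22.8 km
  YBH: calculated 116.7 vs reported 116.6 → residual 0.1 km
COR, ISA, YBH are mutually consistent (residuals ≈ 0); ELK is off by 22.8 km.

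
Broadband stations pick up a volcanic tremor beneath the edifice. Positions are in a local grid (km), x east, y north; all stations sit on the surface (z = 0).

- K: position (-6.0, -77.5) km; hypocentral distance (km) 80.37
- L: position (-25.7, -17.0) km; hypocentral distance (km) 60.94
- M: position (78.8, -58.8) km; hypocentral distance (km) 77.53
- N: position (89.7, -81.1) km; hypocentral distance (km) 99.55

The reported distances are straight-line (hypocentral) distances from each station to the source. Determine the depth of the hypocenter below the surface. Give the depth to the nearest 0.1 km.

Each station gives a sphere (x−x_i)² + (y−y_i)² + z² = d_i² (stations at z=0).
Subtracting the K sphere from L and M: z² cancels, leaving linear equations in x and y:
-39.4 x + 121.0 y = -2347.11
169.6 x + 37.4 y = 4073.07
Solving: x ≈ 26.398, y ≈ -10.802 km (keep extra digits for the depth step; rounded: 26.4, -10.8).
Then from the K sphere: z² = 80.37² − (x + 6.0)² − (y + 77.5)² with x = 26.398, y = -10.802, so z ≈ 31.001 ≈ 31.0 km.
Check against N (with the unrounded solution): distance 99.55 ≈ 99.55 km. ✓

depth ≈ 31.0 km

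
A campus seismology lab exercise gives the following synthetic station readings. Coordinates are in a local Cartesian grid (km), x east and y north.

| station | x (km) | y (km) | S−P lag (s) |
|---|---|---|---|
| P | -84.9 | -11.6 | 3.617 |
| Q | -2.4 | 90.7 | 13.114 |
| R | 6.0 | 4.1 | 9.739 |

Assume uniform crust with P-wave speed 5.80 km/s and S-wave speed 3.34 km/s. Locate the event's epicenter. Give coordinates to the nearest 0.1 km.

Distance from S−P lag: d = Δt · v_P v_S / (v_P − v_S) = Δt · (5.80·3.34)/(5.80−3.34) ≈ 7.8748·Δt.
So d_P = 28.48, d_Q = 103.27, d_R = 76.69 km.
Circle about each station: (x + 84.9)² + (y + 11.6)² = 28.48²; (x + 2.4)² + (y − 90.7)² = 103.27²; (x − 6.0)² + (y − 4.1)² = 76.69².
Subtracting the P equation from the Q and R equations removes the quadratic terms:
165.0 x + 204.6 y = -8963.90
181.8 x + 31.4 y = -12360.01
Solving the 2×2 system: x ≈ -70.2, y ≈ 12.8 km.

-70.2 km east, 12.8 km north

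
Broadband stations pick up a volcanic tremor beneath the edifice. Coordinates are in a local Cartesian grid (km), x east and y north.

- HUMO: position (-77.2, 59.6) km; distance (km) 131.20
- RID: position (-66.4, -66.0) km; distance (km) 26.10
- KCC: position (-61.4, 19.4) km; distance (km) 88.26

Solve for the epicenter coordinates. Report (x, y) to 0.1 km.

(-40.3, -66.3)

Circle about each station: (x + 77.2)² + (y − 59.6)² = 131.20²; (x + 66.4)² + (y + 66.0)² = 26.10²; (x + 61.4)² + (y − 19.4)² = 88.26².
Subtracting pairs of circle equations eliminates x²+y² and gives linear equations (the radical axes):
21.6 x − 251.2 y = 15785.19
31.6 x − 80.4 y = 4057.93
Solving the 2×2 system: x ≈ -40.3, y ≈ -66.3 km.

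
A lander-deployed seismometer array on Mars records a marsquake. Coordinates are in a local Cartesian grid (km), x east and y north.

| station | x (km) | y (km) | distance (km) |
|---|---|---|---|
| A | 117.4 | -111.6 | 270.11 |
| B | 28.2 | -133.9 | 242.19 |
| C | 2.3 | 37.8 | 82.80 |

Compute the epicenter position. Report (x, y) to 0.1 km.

(-60.9, 91.3)

Circle about each station: (x − 117.4)² + (y + 111.6)² = 270.11²; (x − 28.2)² + (y + 133.9)² = 242.19²; (x − 2.3)² + (y − 37.8)² = 82.80².
Subtracting the A equation from the B and C equations removes the quadratic terms:
-178.4 x − 44.6 y = 6790.55
-230.2 x + 298.8 y = 41300.38
Solving the 2×2 system: x ≈ -60.9, y ≈ 91.3 km.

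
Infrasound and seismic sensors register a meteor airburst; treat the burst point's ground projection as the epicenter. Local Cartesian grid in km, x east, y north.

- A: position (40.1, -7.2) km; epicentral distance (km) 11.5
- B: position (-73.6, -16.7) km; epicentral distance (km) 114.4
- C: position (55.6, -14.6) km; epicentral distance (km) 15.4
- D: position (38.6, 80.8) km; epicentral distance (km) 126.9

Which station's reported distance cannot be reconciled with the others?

D

Solve using three stations at a time. Using A, B, C (subtract circle equations pairwise → linear system) gives (x, y) ≈ (40.8, -18.6).
Distances from that point to each station vs reported:
  A: calculated 11.4 vs reported 11.5 → residual 0.1 km
  B: calculated 114.4 vs reported 114.4 → residual 0.0 km
  C: calculated 15.4 vs reported 15.4 → residual 0.0 km
  D: calculated 99.4 vs reported 126.9 → residual 27.5 km
A, B, C are mutually consistent (residuals ≈ 0); D is off by 27.5 km.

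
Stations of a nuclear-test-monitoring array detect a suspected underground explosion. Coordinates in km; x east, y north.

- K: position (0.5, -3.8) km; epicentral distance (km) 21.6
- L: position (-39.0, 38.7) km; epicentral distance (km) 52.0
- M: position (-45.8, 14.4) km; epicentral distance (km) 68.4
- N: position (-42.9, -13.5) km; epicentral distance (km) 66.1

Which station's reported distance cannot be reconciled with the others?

Solve using three stations at a time. Using K, M, N (subtract circle equations pairwise → linear system) gives (x, y) ≈ (21.4, 1.7).
Distances from that point to each station vs reported:
  K: calculated 21.7 vs reported 21.6 → residual 0.1 km
  L: calculated 70.8 vs reported 52.0 → residual 18.8 km
  M: calculated 68.4 vs reported 68.4 → residual 0.0 km
  N: calculated 66.1 vs reported 66.1 → residual 0.0 km
K, M, N are mutually consistent (residuals ≈ 0); L is off by 18.8 km.

L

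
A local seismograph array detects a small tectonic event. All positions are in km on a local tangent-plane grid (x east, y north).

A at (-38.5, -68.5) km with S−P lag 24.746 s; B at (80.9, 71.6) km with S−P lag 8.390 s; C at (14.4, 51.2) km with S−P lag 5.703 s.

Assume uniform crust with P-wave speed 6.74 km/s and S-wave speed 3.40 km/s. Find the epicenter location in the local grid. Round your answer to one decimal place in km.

Distance from S−P lag: d = Δt · v_P v_S / (v_P − v_S) = Δt · (6.74·3.40)/(6.74−3.40) ≈ 6.8611·Δt.
So d_A = 169.78, d_B = 57.56, d_C = 39.13 km.
Circle about each station: (x + 38.5)² + (y + 68.5)² = 169.78²; (x − 80.9)² + (y − 71.6)² = 57.56²; (x − 14.4)² + (y − 51.2)² = 39.13².
Subtracting pairs of circle equations eliminates x²+y² and gives linear equations (the radical axes):
238.8 x + 280.2 y = 31008.96
105.8 x + 239.4 y = 23948.39
Solving the 2×2 system: x ≈ 25.9, y ≈ 88.6 km.

(25.9, 88.6)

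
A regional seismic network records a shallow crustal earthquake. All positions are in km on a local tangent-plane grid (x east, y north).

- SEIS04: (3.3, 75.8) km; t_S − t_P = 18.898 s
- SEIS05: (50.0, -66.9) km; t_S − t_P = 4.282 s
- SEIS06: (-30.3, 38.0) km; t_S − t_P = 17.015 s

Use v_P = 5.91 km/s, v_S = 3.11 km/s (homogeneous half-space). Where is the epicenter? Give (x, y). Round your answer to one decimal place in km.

Distance from S−P lag: d = Δt · v_P v_S / (v_P − v_S) = Δt · (5.91·3.11)/(5.91−3.11) ≈ 6.5643·Δt.
So d_SEIS04 = 124.05, d_SEIS05 = 28.11, d_SEIS06 = 111.69 km.
Circle about each station: (x − 3.3)² + (y − 75.8)² = 124.05²; (x − 50.0)² + (y + 66.9)² = 28.11²; (x + 30.3)² + (y − 38.0)² = 111.69².
Subtracting the SEIS04 equation from the SEIS05 and SEIS06 equations removes the quadratic terms:
93.4 x − 285.4 y = 15817.31
-67.2 x − 75.6 y = -480.69
Solving the 2×2 system: x ≈ 50.8, y ≈ -38.8 km.

50.8 km east, -38.8 km north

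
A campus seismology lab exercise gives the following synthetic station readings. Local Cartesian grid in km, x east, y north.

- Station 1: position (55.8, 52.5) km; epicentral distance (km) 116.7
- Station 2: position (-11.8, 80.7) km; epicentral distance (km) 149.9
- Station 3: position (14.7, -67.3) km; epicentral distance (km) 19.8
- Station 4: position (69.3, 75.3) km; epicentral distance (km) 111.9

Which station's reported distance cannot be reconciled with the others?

Solve using three stations at a time. Using Station 1, Station 2, Station 3 (subtract circle equations pairwise → linear system) gives (x, y) ≈ (33.8, -62.1).
Distances from that point to each station vs reported:
  Station 1: calculated 116.7 vs reported 116.7 → residual 0.0 km
  Station 2: calculated 149.9 vs reported 149.9 → residual 0.0 km
  Station 3: calculated 19.8 vs reported 19.8 → residual 0.0 km
  Station 4: calculated 141.9 vs reported 111.9 → residual 30.0 km
Station 1, Station 2, Station 3 are mutually consistent (residuals ≈ 0); Station 4 is off by 30.0 km.

Station 4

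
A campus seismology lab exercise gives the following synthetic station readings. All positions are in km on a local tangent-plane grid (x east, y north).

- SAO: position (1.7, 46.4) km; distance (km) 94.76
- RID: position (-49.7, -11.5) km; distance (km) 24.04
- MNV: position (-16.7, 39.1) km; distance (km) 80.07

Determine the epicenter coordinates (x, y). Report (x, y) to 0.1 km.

Circle about each station: (x − 1.7)² + (y − 46.4)² = 94.76²; (x + 49.7)² + (y + 11.5)² = 24.04²; (x + 16.7)² + (y − 39.1)² = 80.07².
Subtracting the SAO equation from the RID and MNV equations removes the quadratic terms:
-102.8 x − 115.8 y = 8848.03
-36.8 x − 14.6 y = 2220.10
Solving the 2×2 system: x ≈ -46.3, y ≈ -35.3 km.

x ≈ -46.3 km, y ≈ -35.3 km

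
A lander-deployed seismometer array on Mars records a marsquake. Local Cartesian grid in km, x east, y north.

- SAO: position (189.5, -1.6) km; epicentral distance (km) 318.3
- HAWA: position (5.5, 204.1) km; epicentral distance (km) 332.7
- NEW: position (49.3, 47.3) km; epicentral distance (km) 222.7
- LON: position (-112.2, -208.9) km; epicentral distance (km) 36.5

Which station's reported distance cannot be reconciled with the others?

LON

Solve using three stations at a time. Using SAO, HAWA, NEW (subtract circle equations pairwise → linear system) gives (x, y) ≈ (-110.6, -107.7).
Distances from that point to each station vs reported:
  SAO: calculated 318.3 vs reported 318.3 → residual 0.0 km
  HAWA: calculated 332.7 vs reported 332.7 → residual 0.0 km
  NEW: calculated 222.6 vs reported 222.7 → residual 0.1 km
  LON: calculated 101.3 vs reported 36.5 → residual 64.8 km
SAO, HAWA, NEW are mutually consistent (residuals ≈ 0); LON is off by 64.8 km.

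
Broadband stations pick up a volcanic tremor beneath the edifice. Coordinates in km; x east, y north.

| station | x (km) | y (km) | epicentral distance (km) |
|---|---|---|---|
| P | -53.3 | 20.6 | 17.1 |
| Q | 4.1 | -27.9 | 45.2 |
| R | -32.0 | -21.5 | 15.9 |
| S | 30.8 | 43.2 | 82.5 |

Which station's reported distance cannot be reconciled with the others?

Solve using three stations at a time. Using Q, R, S (subtract circle equations pairwise → linear system) gives (x, y) ≈ (-35.4, -6.0).
Distances from that point to each station vs reported:
  P: calculated 32.0 vs reported 17.1 → residual 14.9 km
  Q: calculated 45.2 vs reported 45.2 → residual 0.0 km
  R: calculated 15.9 vs reported 15.9 → residual 0.0 km
  S: calculated 82.5 vs reported 82.5 → residual 0.0 km
Q, R, S are mutually consistent (residuals ≈ 0); P is off by 14.9 km.

P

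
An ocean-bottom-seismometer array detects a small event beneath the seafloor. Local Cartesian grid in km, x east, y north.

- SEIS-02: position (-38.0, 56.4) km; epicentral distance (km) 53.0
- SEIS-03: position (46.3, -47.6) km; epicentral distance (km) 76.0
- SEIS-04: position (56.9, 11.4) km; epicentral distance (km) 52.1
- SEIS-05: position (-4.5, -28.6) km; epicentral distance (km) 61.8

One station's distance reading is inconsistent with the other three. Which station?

SEIS-03

Solve using three stations at a time. Using SEIS-02, SEIS-04, SEIS-05 (subtract circle equations pairwise → linear system) gives (x, y) ≈ (8.9, 31.7).
Distances from that point to each station vs reported:
  SEIS-02: calculated 53.0 vs reported 53.0 → residual 0.0 km
  SEIS-03: calculated 87.7 vs reported 76.0 → residual 11.7 km
  SEIS-04: calculated 52.1 vs reported 52.1 → residual 0.0 km
  SEIS-05: calculated 61.8 vs reported 61.8 → residual 0.0 km
SEIS-02, SEIS-04, SEIS-05 are mutually consistent (residuals ≈ 0); SEIS-03 is off by 11.7 km.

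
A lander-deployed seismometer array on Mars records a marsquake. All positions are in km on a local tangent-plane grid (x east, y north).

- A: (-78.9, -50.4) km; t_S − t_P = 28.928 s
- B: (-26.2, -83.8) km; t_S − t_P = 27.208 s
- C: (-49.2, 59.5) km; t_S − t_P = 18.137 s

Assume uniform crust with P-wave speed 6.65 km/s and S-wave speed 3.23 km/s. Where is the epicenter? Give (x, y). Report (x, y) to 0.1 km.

(64.7, 60.9)

Distance from S−P lag: d = Δt · v_P v_S / (v_P − v_S) = Δt · (6.65·3.23)/(6.65−3.23) ≈ 6.2806·Δt.
So d_A = 181.68, d_B = 170.88, d_C = 113.91 km.
Circle about each station: (x + 78.9)² + (y + 50.4)² = 181.68²; (x + 26.2)² + (y + 83.8)² = 170.88²; (x + 49.2)² + (y − 59.5)² = 113.91².
Subtracting the A equation from the B and C equations removes the quadratic terms:
105.4 x − 66.8 y = 2751.16
59.4 x + 219.8 y = 17227.65
Solving the 2×2 system: x ≈ 64.7, y ≈ 60.9 km.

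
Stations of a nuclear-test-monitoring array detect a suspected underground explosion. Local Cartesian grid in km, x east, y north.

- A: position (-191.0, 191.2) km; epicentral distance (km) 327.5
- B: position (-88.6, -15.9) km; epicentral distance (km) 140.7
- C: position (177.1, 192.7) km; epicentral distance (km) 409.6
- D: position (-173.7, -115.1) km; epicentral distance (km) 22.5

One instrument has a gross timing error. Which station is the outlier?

C

Solve using three stations at a time. Using A, B, D (subtract circle equations pairwise → linear system) gives (x, y) ≈ (-163.3, -135.1).
Distances from that point to each station vs reported:
  A: calculated 327.5 vs reported 327.5 → residual 0.0 km
  B: calculated 140.7 vs reported 140.7 → residual 0.0 km
  C: calculated 472.6 vs reported 409.6 → residual 63.0 km
  D: calculated 22.6 vs reported 22.5 → residual 0.1 km
A, B, D are mutually consistent (residuals ≈ 0); C is off by 63.0 km.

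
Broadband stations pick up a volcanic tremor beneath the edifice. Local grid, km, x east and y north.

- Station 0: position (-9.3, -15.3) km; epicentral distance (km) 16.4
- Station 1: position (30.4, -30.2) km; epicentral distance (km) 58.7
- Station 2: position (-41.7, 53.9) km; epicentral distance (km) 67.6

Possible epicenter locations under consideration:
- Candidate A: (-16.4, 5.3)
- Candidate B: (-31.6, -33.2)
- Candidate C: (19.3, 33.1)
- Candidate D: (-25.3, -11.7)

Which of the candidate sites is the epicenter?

Candidate D

For each candidate, compare |candidate − station| to the reported distance:
Candidate A: residuals Station 0 5.4, Station 1 0.0, Station 2 12.8 → max 12.8 km
Candidate B: residuals Station 0 12.2, Station 1 3.4, Station 2 20.1 → max 20.1 km
Candidate C: residuals Station 0 39.8, Station 1 5.6, Station 2 3.2 → max 39.8 km
Candidate D: residuals Station 0 0.0, Station 1 0.0, Station 2 0.0 → max 0.0 km
Only Candidate D has all residuals ≈ 0.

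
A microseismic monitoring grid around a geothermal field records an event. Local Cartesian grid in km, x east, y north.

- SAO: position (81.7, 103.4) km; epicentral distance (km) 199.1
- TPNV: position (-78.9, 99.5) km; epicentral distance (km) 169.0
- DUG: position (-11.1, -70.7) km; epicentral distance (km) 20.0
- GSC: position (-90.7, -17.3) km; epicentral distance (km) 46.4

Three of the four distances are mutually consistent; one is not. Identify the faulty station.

Solve using three stations at a time. Using SAO, TPNV, DUG (subtract circle equations pairwise → linear system) gives (x, y) ≈ (-29.1, -62.0).
Distances from that point to each station vs reported:
  SAO: calculated 199.1 vs reported 199.1 → residual 0.0 km
  TPNV: calculated 169.0 vs reported 169.0 → residual 0.0 km
  DUG: calculated 20.0 vs reported 20.0 → residual 0.0 km
  GSC: calculated 76.1 vs reported 46.4 → residual 29.7 km
SAO, TPNV, DUG are mutually consistent (residuals ≈ 0); GSC is off by 29.7 km.

GSC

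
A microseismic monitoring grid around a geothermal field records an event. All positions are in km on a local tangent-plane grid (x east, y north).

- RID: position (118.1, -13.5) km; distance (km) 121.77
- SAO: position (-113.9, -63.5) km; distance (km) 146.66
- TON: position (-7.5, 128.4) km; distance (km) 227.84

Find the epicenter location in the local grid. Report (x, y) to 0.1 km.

Circle about each station: (x − 118.1)² + (y + 13.5)² = 121.77²; (x + 113.9)² + (y + 63.5)² = 146.66²; (x + 7.5)² + (y − 128.4)² = 227.84².
Subtracting pairs of circle equations eliminates x²+y² and gives linear equations (the radical axes):
-464.0 x − 100.0 y = -3805.62
-251.2 x + 283.8 y = -34670.18
Solving the 2×2 system: x ≈ 29.0, y ≈ -96.5 km.

x ≈ 29.0 km, y ≈ -96.5 km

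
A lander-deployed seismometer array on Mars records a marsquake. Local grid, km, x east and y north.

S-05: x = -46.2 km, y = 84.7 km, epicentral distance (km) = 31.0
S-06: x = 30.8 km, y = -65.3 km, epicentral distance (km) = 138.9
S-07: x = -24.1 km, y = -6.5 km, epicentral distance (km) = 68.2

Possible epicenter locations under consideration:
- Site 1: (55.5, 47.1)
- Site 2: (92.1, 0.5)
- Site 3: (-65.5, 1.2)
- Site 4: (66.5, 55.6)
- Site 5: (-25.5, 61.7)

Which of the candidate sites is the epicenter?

Site 5

For each candidate, compare |candidate − station| to the reported distance:
Site 1: residuals S-05 77.4, S-06 23.8, S-07 27.8 → max 77.4 km
Site 2: residuals S-05 130.9, S-06 49.0, S-07 48.2 → max 130.9 km
Site 3: residuals S-05 54.7, S-06 21.9, S-07 26.1 → max 54.7 km
Site 4: residuals S-05 85.4, S-06 12.8, S-07 41.6 → max 85.4 km
Site 5: residuals S-05 0.1, S-06 0.0, S-07 0.0 → max 0.1 km
Only Site 5 has all residuals ≈ 0.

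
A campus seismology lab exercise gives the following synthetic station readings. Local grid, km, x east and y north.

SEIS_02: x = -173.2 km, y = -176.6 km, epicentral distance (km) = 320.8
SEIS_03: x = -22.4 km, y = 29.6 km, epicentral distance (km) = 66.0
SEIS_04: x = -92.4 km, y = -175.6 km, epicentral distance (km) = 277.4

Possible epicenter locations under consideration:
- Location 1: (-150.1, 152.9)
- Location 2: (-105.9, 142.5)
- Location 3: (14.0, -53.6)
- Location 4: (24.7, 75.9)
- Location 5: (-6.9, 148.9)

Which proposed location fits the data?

For each candidate, compare |candidate − station| to the reported distance:
Location 1: residuals SEIS_02 9.5, SEIS_03 111.5, SEIS_04 56.1 → max 111.5 km
Location 2: residuals SEIS_02 5.3, SEIS_03 74.4, SEIS_04 41.0 → max 74.4 km
Location 3: residuals SEIS_02 96.8, SEIS_03 24.8, SEIS_04 115.5 → max 115.5 km
Location 4: residuals SEIS_02 0.0, SEIS_03 0.0, SEIS_04 0.0 → max 0.0 km
Location 5: residuals SEIS_02 44.7, SEIS_03 54.3, SEIS_04 58.2 → max 58.2 km
Only Location 4 has all residuals ≈ 0.

Location 4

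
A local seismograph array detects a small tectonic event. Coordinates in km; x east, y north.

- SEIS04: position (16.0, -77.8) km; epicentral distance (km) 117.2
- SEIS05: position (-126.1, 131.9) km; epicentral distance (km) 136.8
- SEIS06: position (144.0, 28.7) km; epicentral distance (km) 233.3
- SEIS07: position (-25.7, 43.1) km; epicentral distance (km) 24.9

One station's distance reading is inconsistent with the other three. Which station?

Solve using three stations at a time. Using SEIS04, SEIS05, SEIS07 (subtract circle equations pairwise → linear system) gives (x, y) ≈ (-41.8, 24.1).
Distances from that point to each station vs reported:
  SEIS04: calculated 117.2 vs reported 117.2 → residual 0.0 km
  SEIS05: calculated 136.8 vs reported 136.8 → residual 0.0 km
  SEIS06: calculated 185.9 vs reported 233.3 → residual 47.4 km
  SEIS07: calculated 24.9 vs reported 24.9 → residual 0.0 km
SEIS04, SEIS05, SEIS07 are mutually consistent (residuals ≈ 0); SEIS06 is off by 47.4 km.

SEIS06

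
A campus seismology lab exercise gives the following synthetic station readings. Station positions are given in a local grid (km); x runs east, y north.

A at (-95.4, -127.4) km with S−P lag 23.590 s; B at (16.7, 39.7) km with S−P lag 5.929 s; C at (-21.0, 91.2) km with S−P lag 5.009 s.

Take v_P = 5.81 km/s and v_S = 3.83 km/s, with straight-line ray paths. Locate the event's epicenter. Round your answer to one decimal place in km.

Distance from S−P lag: d = Δt · v_P v_S / (v_P − v_S) = Δt · (5.81·3.83)/(5.81−3.83) ≈ 11.2385·Δt.
So d_A = 265.12, d_B = 66.63, d_C = 56.29 km.
Circle about each station: (x + 95.4)² + (y + 127.4)² = 265.12²; (x − 16.7)² + (y − 39.7)² = 66.63²; (x + 21.0)² + (y − 91.2)² = 56.29².
Subtracting the A equation from the B and C equations removes the quadratic terms:
224.2 x + 334.2 y = 42372.12
148.8 x + 437.2 y = 50546.57
Solving the 2×2 system: x ≈ 33.8, y ≈ 104.1 km.

33.8 km east, 104.1 km north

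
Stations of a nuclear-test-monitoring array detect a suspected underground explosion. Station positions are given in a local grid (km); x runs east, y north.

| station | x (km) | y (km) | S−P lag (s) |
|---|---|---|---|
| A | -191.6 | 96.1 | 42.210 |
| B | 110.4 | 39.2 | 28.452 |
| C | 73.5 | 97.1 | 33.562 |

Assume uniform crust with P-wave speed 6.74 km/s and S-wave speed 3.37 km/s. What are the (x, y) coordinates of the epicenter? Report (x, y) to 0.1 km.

(-2.1, -116.1)

Distance from S−P lag: d = Δt · v_P v_S / (v_P − v_S) = Δt · (6.74·3.37)/(6.74−3.37) ≈ 6.7400·Δt.
So d_A = 284.50, d_B = 191.77, d_C = 226.21 km.
Circle about each station: (x + 191.6)² + (y − 96.1)² = 284.50²; (x − 110.4)² + (y − 39.2)² = 191.77²; (x − 73.5)² + (y − 97.1)² = 226.21².
Subtracting pairs of circle equations eliminates x²+y² and gives linear equations (the radical axes):
604.0 x − 113.8 y = 11943.55
530.2 x + 2.0 y = -1345.82
Solving the 2×2 system: x ≈ -2.1, y ≈ -116.1 km.
Check against A (with the unrounded x, y): √((x + 191.6)²+(y − 96.1)²) = 284.50 ≈ 284.50 km. ✓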